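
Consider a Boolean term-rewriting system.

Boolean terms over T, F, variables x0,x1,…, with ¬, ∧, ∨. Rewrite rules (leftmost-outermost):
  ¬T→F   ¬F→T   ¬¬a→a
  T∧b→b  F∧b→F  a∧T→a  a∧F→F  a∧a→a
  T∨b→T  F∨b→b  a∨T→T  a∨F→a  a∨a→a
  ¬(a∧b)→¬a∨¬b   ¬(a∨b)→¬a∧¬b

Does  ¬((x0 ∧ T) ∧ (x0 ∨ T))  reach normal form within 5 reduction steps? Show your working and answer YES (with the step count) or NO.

Answer: NO — after 5 steps the term is ¬x0 ∨ (¬x0 ∧ ¬T), not yet normal

Derivation:
  start: ¬((x0 ∧ T) ∧ (x0 ∨ T))
  step 1: ¬(x0 ∧ T) ∨ ¬(x0 ∨ T)
  step 2: (¬x0 ∨ ¬T) ∨ ¬(x0 ∨ T)
  step 3: (¬x0 ∨ F) ∨ ¬(x0 ∨ T)
  step 4: ¬x0 ∨ ¬(x0 ∨ T)
  step 5: ¬x0 ∨ (¬x0 ∧ ¬T)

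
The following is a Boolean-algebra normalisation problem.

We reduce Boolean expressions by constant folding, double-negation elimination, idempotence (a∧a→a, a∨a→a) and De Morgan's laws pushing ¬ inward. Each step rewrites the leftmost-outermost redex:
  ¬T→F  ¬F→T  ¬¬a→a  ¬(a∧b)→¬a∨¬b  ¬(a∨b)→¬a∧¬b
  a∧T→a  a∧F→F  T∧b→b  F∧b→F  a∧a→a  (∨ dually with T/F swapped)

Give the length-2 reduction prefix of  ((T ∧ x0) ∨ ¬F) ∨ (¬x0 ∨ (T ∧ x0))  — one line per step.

  start: ((T ∧ x0) ∨ ¬F) ∨ (¬x0 ∨ (T ∧ x0))
  →1  (x0 ∨ ¬F) ∨ (¬x0 ∨ (T ∧ x0))
  →2  (x0 ∨ T) ∨ (¬x0 ∨ (T ∧ x0))

Answer: after 2 steps: (x0 ∨ T) ∨ (¬x0 ∨ (T ∧ x0))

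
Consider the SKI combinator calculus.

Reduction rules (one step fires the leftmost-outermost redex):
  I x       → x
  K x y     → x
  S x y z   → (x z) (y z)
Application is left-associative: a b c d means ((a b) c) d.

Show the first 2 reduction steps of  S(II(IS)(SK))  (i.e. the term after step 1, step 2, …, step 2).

Answer: after 2 steps: S(IS(SK))

Working:
  start: S(II(IS)(SK))
  step 1: S(I(IS)(SK))
  step 2: S(IS(SK))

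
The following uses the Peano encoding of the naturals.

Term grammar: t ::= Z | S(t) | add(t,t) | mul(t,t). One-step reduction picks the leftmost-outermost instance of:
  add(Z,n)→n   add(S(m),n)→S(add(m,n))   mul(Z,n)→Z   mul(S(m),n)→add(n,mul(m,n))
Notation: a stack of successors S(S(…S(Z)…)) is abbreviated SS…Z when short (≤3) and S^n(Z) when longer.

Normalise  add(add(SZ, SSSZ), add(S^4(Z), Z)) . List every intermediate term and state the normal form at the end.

Answer: normal form = S^8(Z)  (in 12 steps)

Reduction:
  start: add(add(SZ, SSSZ), add(S^4(Z), Z))
  →1  add(S(add(Z, SSSZ)), add(S^4(Z), Z))
  →2  S(add(add(Z, SSSZ), add(S^4(Z), Z)))
  →3  S(add(SSSZ, add(S^4(Z), Z)))
  →4  S(S(add(SSZ, add(S^4(Z), Z))))
  →5  S(S(S(add(SZ, add(S^4(Z), Z)))))
  →6  S(S(S(S(add(Z, add(S^4(Z), Z))))))
  →7  S(S(S(S(add(S^4(Z), Z)))))
  →8  S(S(S(S(S(add(SSSZ, Z))))))
  →9  S(S(S(S(S(S(add(SSZ, Z)))))))
  →10  S(S(S(S(S(S(S(add(SZ, Z))))))))
  →11  S(S(S(S(S(S(S(S(add(Z, Z)))))))))
  →12  S^8(Z)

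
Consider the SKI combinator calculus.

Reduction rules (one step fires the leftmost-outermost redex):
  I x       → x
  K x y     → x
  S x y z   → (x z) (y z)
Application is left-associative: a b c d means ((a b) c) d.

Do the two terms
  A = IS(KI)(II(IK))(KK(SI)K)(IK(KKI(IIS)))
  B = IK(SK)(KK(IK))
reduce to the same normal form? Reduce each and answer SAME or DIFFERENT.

Answer: DIFFERENT — A ⇓ KK, B ⇓ SK

Reduction:
Term A:
  start: IS(KI)(II(IK))(KK(SI)K)(IK(KKI(IIS)))
  [1] S(KI)(II(IK))(KK(SI)K)(IK(KKI(IIS)))
  [2] KI(KK(SI)K)(II(IK)(KK(SI)K))(IK(KKI(IIS)))
  [3] I(II(IK)(KK(SI)K))(IK(KKI(IIS)))
  [4] II(IK)(KK(SI)K)(IK(KKI(IIS)))
  [5] I(IK)(KK(SI)K)(IK(KKI(IIS)))
  [6] IK(KK(SI)K)(IK(KKI(IIS)))
  [7] K(KK(SI)K)(IK(KKI(IIS)))
  [8] KK(SI)K
  [9] KK

Term B:
  start: IK(SK)(KK(IK))
  [1] K(SK)(KK(IK))
  [2] SK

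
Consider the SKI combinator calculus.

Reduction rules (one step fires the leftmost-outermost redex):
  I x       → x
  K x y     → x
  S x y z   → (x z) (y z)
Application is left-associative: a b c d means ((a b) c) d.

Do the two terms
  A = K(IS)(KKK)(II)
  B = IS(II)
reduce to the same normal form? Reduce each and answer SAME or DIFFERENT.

Term A:
  start: K(IS)(KKK)(II)
  →1  IS(II)
  →2  S(II)
  →3  SI

Term B:
  start: IS(II)
  →1  S(II)
  →2  SI

Answer: SAME — A ⇓ SI, B ⇓ SI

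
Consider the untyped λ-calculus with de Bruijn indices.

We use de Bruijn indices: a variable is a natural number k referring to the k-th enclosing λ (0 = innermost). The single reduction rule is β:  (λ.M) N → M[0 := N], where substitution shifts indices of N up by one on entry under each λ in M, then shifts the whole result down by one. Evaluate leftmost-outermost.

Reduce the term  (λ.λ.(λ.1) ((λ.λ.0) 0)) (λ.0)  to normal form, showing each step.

  start: (λ.λ.(λ.1) ((λ.λ.0) 0)) (λ.0)
  step 1: λ.(λ.1) ((λ.λ.0) 0)
  step 2: λ.0

Answer: normal form = λ.0  (in 2 steps)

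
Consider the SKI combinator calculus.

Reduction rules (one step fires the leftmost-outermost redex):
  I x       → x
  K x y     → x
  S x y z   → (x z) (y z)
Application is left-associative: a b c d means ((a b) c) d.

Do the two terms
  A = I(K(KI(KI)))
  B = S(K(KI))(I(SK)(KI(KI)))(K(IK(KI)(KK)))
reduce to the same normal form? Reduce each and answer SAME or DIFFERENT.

Answer: DIFFERENT — A ⇓ KI, B ⇓ I

Reduction:
Term A:
  start: I(K(KI(KI)))
  [1] K(KI(KI))
  [2] KI

Term B:
  start: S(K(KI))(I(SK)(KI(KI)))(K(IK(KI)(KK)))
  [1] K(KI)(K(IK(KI)(KK)))(I(SK)(KI(KI))(K(IK(KI)(KK))))
  [2] KI(I(SK)(KI(KI))(K(IK(KI)(KK))))
  [3] I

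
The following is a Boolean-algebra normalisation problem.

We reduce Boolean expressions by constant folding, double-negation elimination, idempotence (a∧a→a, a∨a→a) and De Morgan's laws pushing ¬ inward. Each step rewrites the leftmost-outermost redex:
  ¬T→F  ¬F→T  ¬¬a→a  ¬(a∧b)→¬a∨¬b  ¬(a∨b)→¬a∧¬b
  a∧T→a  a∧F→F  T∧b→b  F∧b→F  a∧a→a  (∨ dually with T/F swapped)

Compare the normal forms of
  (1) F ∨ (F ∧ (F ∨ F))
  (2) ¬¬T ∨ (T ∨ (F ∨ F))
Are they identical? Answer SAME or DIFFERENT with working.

Term A:
  start: F ∨ (F ∧ (F ∨ F))
  step 1: F ∧ (F ∨ F)
  step 2: F

Term B:
  start: ¬¬T ∨ (T ∨ (F ∨ F))
  step 1: T ∨ (T ∨ (F ∨ F))
  step 2: T

Answer: DIFFERENT — A ⇓ F, B ⇓ T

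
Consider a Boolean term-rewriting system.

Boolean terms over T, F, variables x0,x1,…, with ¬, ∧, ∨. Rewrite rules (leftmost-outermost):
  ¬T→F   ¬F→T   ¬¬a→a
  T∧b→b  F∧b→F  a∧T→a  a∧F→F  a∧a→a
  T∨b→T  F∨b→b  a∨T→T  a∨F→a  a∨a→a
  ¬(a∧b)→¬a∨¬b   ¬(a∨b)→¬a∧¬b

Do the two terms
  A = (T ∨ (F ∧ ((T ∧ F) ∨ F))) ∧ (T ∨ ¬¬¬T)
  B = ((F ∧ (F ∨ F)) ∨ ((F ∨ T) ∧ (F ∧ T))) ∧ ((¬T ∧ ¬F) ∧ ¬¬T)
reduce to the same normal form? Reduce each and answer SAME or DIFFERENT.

Answer: DIFFERENT — A ⇓ T, B ⇓ F

Reduction:
Term A:
  start: (T ∨ (F ∧ ((T ∧ F) ∨ F))) ∧ (T ∨ ¬¬¬T)
  [1] T ∧ (T ∨ ¬¬¬T)
  [2] T ∨ ¬¬¬T
  [3] T

Term B:
  start: ((F ∧ (F ∨ F)) ∨ ((F ∨ T) ∧ (F ∧ T))) ∧ ((¬T ∧ ¬F) ∧ ¬¬T)
  [1] (F ∨ ((F ∨ T) ∧ (F ∧ T))) ∧ ((¬T ∧ ¬F) ∧ ¬¬T)
  [2] ((F ∨ T) ∧ (F ∧ T)) ∧ ((¬T ∧ ¬F) ∧ ¬¬T)
  [3] (T ∧ (F ∧ T)) ∧ ((¬T ∧ ¬F) ∧ ¬¬T)
  [4] (F ∧ T) ∧ ((¬T ∧ ¬F) ∧ ¬¬T)
  [5] F ∧ ((¬T ∧ ¬F) ∧ ¬¬T)
  [6] F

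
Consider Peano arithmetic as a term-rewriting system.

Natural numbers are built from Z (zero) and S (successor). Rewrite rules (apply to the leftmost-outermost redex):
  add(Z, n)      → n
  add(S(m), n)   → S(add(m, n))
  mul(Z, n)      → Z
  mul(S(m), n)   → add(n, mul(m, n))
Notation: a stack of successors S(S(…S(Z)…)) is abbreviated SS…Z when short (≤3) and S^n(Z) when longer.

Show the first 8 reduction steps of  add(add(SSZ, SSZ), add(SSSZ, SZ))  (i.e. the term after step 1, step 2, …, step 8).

  start: add(add(SSZ, SSZ), add(SSSZ, SZ))
  [1] add(S(add(SZ, SSZ)), add(SSSZ, SZ))
  [2] S(add(add(SZ, SSZ), add(SSSZ, SZ)))
  [3] S(add(S(add(Z, SSZ)), add(SSSZ, SZ)))
  [4] S(S(add(add(Z, SSZ), add(SSSZ, SZ))))
  [5] S(S(add(SSZ, add(SSSZ, SZ))))
  [6] S(S(S(add(SZ, add(SSSZ, SZ)))))
  [7] S(S(S(S(add(Z, add(SSSZ, SZ))))))
  [8] S(S(S(S(add(SSSZ, SZ)))))

Answer: after 8 steps: S(S(S(S(add(SSSZ, SZ)))))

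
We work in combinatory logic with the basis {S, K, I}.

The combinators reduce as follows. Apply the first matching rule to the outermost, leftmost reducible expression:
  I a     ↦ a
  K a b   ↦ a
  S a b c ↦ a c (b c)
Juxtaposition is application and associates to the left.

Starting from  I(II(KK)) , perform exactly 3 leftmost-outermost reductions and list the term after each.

  start: I(II(KK))
  [1] II(KK)
  [2] I(KK)
  [3] KK

Answer: after 3 steps: KK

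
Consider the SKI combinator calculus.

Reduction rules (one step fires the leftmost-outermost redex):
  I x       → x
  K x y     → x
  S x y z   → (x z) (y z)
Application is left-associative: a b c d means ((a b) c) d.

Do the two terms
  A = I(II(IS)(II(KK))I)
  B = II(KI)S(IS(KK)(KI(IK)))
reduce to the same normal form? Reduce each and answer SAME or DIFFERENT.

Answer: SAME — A ⇓ S(KK)I, B ⇓ S(KK)I

Working:
Term A:
  start: I(II(IS)(II(KK))I)
  [1] II(IS)(II(KK))I
  [2] I(IS)(II(KK))I
  [3] IS(II(KK))I
  [4] S(II(KK))I
  [5] S(I(KK))I
  [6] S(KK)I

Term B:
  start: II(KI)S(IS(KK)(KI(IK)))
  [1] I(KI)S(IS(KK)(KI(IK)))
  [2] KIS(IS(KK)(KI(IK)))
  [3] I(IS(KK)(KI(IK)))
  [4] IS(KK)(KI(IK))
  [5] S(KK)(KI(IK))
  [6] S(KK)I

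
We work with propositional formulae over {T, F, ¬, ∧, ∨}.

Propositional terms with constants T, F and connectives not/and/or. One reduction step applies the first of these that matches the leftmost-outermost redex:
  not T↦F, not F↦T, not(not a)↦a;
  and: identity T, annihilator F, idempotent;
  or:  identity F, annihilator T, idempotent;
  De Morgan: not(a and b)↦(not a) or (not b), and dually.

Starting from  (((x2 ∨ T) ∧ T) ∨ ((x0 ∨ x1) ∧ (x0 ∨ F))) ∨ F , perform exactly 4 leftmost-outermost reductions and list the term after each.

Answer: after 4 steps: T

Working:
  start: (((x2 ∨ T) ∧ T) ∨ ((x0 ∨ x1) ∧ (x0 ∨ F))) ∨ F
  step 1: ((x2 ∨ T) ∧ T) ∨ ((x0 ∨ x1) ∧ (x0 ∨ F))
  step 2: (x2 ∨ T) ∨ ((x0 ∨ x1) ∧ (x0 ∨ F))
  step 3: T ∨ ((x0 ∨ x1) ∧ (x0 ∨ F))
  step 4: T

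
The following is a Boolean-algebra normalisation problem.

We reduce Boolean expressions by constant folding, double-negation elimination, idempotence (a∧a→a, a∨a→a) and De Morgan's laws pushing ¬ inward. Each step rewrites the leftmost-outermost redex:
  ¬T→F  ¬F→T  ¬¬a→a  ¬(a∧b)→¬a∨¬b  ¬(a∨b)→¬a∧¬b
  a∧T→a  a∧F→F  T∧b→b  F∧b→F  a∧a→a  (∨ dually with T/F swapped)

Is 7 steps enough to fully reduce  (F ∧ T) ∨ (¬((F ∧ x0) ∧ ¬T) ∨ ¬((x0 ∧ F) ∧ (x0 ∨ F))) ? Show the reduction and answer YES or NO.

  start: (F ∧ T) ∨ (¬((F ∧ x0) ∧ ¬T) ∨ ¬((x0 ∧ F) ∧ (x0 ∨ F)))
  step 1: F ∨ (¬((F ∧ x0) ∧ ¬T) ∨ ¬((x0 ∧ F) ∧ (x0 ∨ F)))
  step 2: ¬((F ∧ x0) ∧ ¬T) ∨ ¬((x0 ∧ F) ∧ (x0 ∨ F))
  step 3: (¬(F ∧ x0) ∨ ¬¬T) ∨ ¬((x0 ∧ F) ∧ (x0 ∨ F))
  step 4: ((¬F ∨ ¬x0) ∨ ¬¬T) ∨ ¬((x0 ∧ F) ∧ (x0 ∨ F))
  step 5: ((T ∨ ¬x0) ∨ ¬¬T) ∨ ¬((x0 ∧ F) ∧ (x0 ∨ F))
  step 6: (T ∨ ¬¬T) ∨ ¬((x0 ∧ F) ∧ (x0 ∨ F))
  step 7: T ∨ ¬((x0 ∧ F) ∧ (x0 ∨ F))

Answer: NO — after 7 steps the term is T ∨ ¬((x0 ∧ F) ∧ (x0 ∨ F)), not yet normal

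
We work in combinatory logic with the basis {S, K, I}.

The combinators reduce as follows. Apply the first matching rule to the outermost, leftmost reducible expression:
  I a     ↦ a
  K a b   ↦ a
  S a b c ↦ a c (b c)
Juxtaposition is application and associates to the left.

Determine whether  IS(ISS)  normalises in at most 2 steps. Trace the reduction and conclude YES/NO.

  start: IS(ISS)
  step 1: S(ISS)
  step 2: S(SS)

Answer: YES — reaches normal form S(SS) in 2 ≤ 2 steps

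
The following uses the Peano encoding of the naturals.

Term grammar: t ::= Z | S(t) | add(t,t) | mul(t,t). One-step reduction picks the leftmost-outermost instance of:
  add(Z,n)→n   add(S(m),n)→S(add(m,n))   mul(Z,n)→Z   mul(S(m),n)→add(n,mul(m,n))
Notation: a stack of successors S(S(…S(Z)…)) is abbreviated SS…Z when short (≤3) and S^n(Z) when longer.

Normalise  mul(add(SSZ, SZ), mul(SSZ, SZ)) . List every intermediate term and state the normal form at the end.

  start: mul(add(SSZ, SZ), mul(SSZ, SZ))
  [1] mul(S(add(SZ, SZ)), mul(SSZ, SZ))
  [2] add(mul(SSZ, SZ), mul(add(SZ, SZ), mul(SSZ, SZ)))
  [3] add(add(SZ, mul(SZ, SZ)), mul(add(SZ, SZ), mul(SSZ, SZ)))
  [4] add(S(add(Z, mul(SZ, SZ))), mul(add(SZ, SZ), mul(SSZ, SZ)))
  [5] S(add(add(Z, mul(SZ, SZ)), mul(add(SZ, SZ), mul(SSZ, SZ))))
  [6] S(add(mul(SZ, SZ), mul(add(SZ, SZ), mul(SSZ, SZ))))
  [7] S(add(add(SZ, mul(Z, SZ)), mul(add(SZ, SZ), mul(SSZ, SZ))))
  [8] S(add(S(add(Z, mul(Z, SZ))), mul(add(SZ, SZ), mul(SSZ, SZ))))
  [9] S(S(add(add(Z, mul(Z, SZ)), mul(add(SZ, SZ), mul(SSZ, SZ)))))
  [10] S(S(add(mul(Z, SZ), mul(add(SZ, SZ), mul(SSZ, SZ)))))
  [11] S(S(add(Z, mul(add(SZ, SZ), mul(SSZ, SZ)))))
  [12] S(S(mul(add(SZ, SZ), mul(SSZ, SZ))))
  [13] S(S(mul(S(add(Z, SZ)), mul(SSZ, SZ))))
  [14] S(S(add(mul(SSZ, SZ), mul(add(Z, SZ), mul(SSZ, SZ)))))
  [15] S(S(add(add(SZ, mul(SZ, SZ)), mul(add(Z, SZ), mul(SSZ, SZ)))))
  [16] S(S(add(S(add(Z, mul(SZ, SZ))), mul(add(Z, SZ), mul(SSZ, SZ)))))
  [17] S(S(S(add(add(Z, mul(SZ, SZ)), mul(add(Z, SZ), mul(SSZ, SZ))))))
  [18] S(S(S(add(mul(SZ, SZ), mul(add(Z, SZ), mul(SSZ, SZ))))))
  [19] S(S(S(add(add(SZ, mul(Z, SZ)), mul(add(Z, SZ), mul(SSZ, SZ))))))
  [20] S(S(S(add(S(add(Z, mul(Z, SZ))), mul(add(Z, SZ), mul(SSZ, SZ))))))
  [21] S(S(S(S(add(add(Z, mul(Z, SZ)), mul(add(Z, SZ), mul(SSZ, SZ)))))))
  [22] S(S(S(S(add(mul(Z, SZ), mul(add(Z, SZ), mul(SSZ, SZ)))))))
  [23] S(S(S(S(add(Z, mul(add(Z, SZ), mul(SSZ, SZ)))))))
  [24] S(S(S(S(mul(add(Z, SZ), mul(SSZ, SZ))))))
  [25] S(S(S(S(mul(SZ, mul(SSZ, SZ))))))
  [26] S(S(S(S(add(mul(SSZ, SZ), mul(Z, mul(SSZ, SZ)))))))
  [27] S(S(S(S(add(add(SZ, mul(SZ, SZ)), mul(Z, mul(SSZ, SZ)))))))
  [28] S(S(S(S(add(S(add(Z, mul(SZ, SZ))), mul(Z, mul(SSZ, SZ)))))))
  [29] S(S(S(S(S(add(add(Z, mul(SZ, SZ)), mul(Z, mul(SSZ, SZ))))))))
  [30] S(S(S(S(S(add(mul(SZ, SZ), mul(Z, mul(SSZ, SZ))))))))
  [31] S(S(S(S(S(add(add(SZ, mul(Z, SZ)), mul(Z, mul(SSZ, SZ))))))))
  [32] S(S(S(S(S(add(S(add(Z, mul(Z, SZ))), mul(Z, mul(SSZ, SZ))))))))
  [33] S(S(S(S(S(S(add(add(Z, mul(Z, SZ)), mul(Z, mul(SSZ, SZ)))))))))
  [34] S(S(S(S(S(S(add(mul(Z, SZ), mul(Z, mul(SSZ, SZ)))))))))
  [35] S(S(S(S(S(S(add(Z, mul(Z, mul(SSZ, SZ)))))))))
  [36] S(S(S(S(S(S(mul(Z, mul(SSZ, SZ))))))))
  [37] S^6(Z)

Answer: normal form = S^6(Z)  (in 37 steps)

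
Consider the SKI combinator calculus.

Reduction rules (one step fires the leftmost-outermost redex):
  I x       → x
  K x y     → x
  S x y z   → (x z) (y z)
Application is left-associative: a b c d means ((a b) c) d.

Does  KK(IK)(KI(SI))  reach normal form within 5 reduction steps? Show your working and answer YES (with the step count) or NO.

Answer: YES — reaches normal form KI in 2 ≤ 5 steps

Derivation:
  start: KK(IK)(KI(SI))
  step 1: K(KI(SI))
  step 2: KI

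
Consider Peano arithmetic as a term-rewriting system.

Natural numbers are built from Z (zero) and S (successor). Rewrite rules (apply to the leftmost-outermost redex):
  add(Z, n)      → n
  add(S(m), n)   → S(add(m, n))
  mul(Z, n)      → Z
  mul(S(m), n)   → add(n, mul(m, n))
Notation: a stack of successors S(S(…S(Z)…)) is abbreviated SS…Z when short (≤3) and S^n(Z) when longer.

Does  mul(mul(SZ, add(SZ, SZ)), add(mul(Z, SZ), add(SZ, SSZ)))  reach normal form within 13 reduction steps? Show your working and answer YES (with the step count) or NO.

  start: mul(mul(SZ, add(SZ, SZ)), add(mul(Z, SZ), add(SZ, SSZ)))
  step 1: mul(add(add(SZ, SZ), mul(Z, add(SZ, SZ))), add(mul(Z, SZ), add(SZ, SSZ)))
  step 2: mul(add(S(add(Z, SZ)), mul(Z, add(SZ, SZ))), add(mul(Z, SZ), add(SZ, SSZ)))
  step 3: mul(S(add(add(Z, SZ), mul(Z, add(SZ, SZ)))), add(mul(Z, SZ), add(SZ, SSZ)))
  step 4: add(add(mul(Z, SZ), add(SZ, SSZ)), mul(add(add(Z, SZ), mul(Z, add(SZ, SZ))), add(mul(Z, SZ), add(SZ, SSZ))))
  step 5: add(add(Z, add(SZ, SSZ)), mul(add(add(Z, SZ), mul(Z, add(SZ, SZ))), add(mul(Z, SZ), add(SZ, SSZ))))
  step 6: add(add(SZ, SSZ), mul(add(add(Z, SZ), mul(Z, add(SZ, SZ))), add(mul(Z, SZ), add(SZ, SSZ))))
  step 7: add(S(add(Z, SSZ)), mul(add(add(Z, SZ), mul(Z, add(SZ, SZ))), add(mul(Z, SZ), add(SZ, SSZ))))
  step 8: S(add(add(Z, SSZ), mul(add(add(Z, SZ), mul(Z, add(SZ, SZ))), add(mul(Z, SZ), add(SZ, SSZ)))))
  step 9: S(add(SSZ, mul(add(add(Z, SZ), mul(Z, add(SZ, SZ))), add(mul(Z, SZ), add(SZ, SSZ)))))
  step 10: S(S(add(SZ, mul(add(add(Z, SZ), mul(Z, add(SZ, SZ))), add(mul(Z, SZ), add(SZ, SSZ))))))
  step 11: S(S(S(add(Z, mul(add(add(Z, SZ), mul(Z, add(SZ, SZ))), add(mul(Z, SZ), add(SZ, SSZ)))))))
  step 12: S(S(S(mul(add(add(Z, SZ), mul(Z, add(SZ, SZ))), add(mul(Z, SZ), add(SZ, SSZ))))))
  step 13: S(S(S(mul(add(SZ, mul(Z, add(SZ, SZ))), add(mul(Z, SZ), add(SZ, SSZ))))))

Answer: NO — after 13 steps the term is S(S(S(mul(add(SZ, mul(Z, add(SZ, SZ))), add(mul(Z, SZ), add(SZ, SSZ)))))), not yet normal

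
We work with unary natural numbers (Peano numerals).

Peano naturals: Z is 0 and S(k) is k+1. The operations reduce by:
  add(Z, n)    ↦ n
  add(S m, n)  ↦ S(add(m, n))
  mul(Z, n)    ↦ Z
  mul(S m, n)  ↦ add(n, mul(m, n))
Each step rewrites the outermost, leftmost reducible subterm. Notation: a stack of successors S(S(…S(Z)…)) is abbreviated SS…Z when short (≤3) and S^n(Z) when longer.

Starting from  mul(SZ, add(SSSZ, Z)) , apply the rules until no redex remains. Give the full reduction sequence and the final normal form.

Answer: normal form = SSSZ  (in 10 steps)

Working:
  start: mul(SZ, add(SSSZ, Z))
  →1  add(add(SSSZ, Z), mul(Z, add(SSSZ, Z)))
  →2  add(S(add(SSZ, Z)), mul(Z, add(SSSZ, Z)))
  →3  S(add(add(SSZ, Z), mul(Z, add(SSSZ, Z))))
  →4  S(add(S(add(SZ, Z)), mul(Z, add(SSSZ, Z))))
  →5  S(S(add(add(SZ, Z), mul(Z, add(SSSZ, Z)))))
  →6  S(S(add(S(add(Z, Z)), mul(Z, add(SSSZ, Z)))))
  →7  S(S(S(add(add(Z, Z), mul(Z, add(SSSZ, Z))))))
  →8  S(S(S(add(Z, mul(Z, add(SSSZ, Z))))))
  →9  S(S(S(mul(Z, add(SSSZ, Z)))))
  →10  SSSZ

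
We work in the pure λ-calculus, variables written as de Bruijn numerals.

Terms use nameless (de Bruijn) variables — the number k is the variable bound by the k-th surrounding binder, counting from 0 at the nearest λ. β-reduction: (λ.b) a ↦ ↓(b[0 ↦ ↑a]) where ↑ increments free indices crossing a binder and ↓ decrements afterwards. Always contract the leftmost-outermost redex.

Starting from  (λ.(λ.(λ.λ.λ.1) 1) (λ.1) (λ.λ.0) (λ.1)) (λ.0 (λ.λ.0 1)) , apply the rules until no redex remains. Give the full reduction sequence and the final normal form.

Answer: normal form = λ.λ.0  (in 5 steps)

Reduction:
  start: (λ.(λ.(λ.λ.λ.1) 1) (λ.1) (λ.λ.0) (λ.1)) (λ.0 (λ.λ.0 1))
  step 1: (λ.(λ.λ.λ.1) (λ.0 (λ.λ.0 1))) (λ.λ.0 (λ.λ.0 1)) (λ.λ.0) (λ.λ.0 (λ.λ.0 1))
  step 2: (λ.λ.λ.1) (λ.0 (λ.λ.0 1)) (λ.λ.0) (λ.λ.0 (λ.λ.0 1))
  step 3: (λ.λ.1) (λ.λ.0) (λ.λ.0 (λ.λ.0 1))
  step 4: (λ.λ.λ.0) (λ.λ.0 (λ.λ.0 1))
  step 5: λ.λ.0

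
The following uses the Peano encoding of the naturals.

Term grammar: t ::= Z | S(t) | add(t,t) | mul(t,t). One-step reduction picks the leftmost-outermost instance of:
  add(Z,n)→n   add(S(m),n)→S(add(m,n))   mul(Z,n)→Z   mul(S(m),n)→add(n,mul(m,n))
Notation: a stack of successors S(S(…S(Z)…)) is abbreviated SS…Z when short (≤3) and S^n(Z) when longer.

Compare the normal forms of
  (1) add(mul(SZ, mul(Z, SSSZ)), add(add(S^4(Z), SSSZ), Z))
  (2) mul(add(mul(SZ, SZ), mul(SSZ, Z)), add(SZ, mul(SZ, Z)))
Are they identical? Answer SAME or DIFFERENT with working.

Term A:
  start: add(mul(SZ, mul(Z, SSSZ)), add(add(S^4(Z), SSSZ), Z))
  step 1: add(add(mul(Z, SSSZ), mul(Z, mul(Z, SSSZ))), add(add(S^4(Z), SSSZ), Z))
  step 2: add(add(Z, mul(Z, mul(Z, SSSZ))), add(add(S^4(Z), SSSZ), Z))
  step 3: add(mul(Z, mul(Z, SSSZ)), add(add(S^4(Z), SSSZ), Z))
  step 4: add(Z, add(add(S^4(Z), SSSZ), Z))
  step 5: add(add(S^4(Z), SSSZ), Z)
  step 6: add(S(add(SSSZ, SSSZ)), Z)
  step 7: S(add(add(SSSZ, SSSZ), Z))
  step 8: S(add(S(add(SSZ, SSSZ)), Z))
  step 9: S(S(add(add(SSZ, SSSZ), Z)))
  step 10: S(S(add(S(add(SZ, SSSZ)), Z)))
  step 11: S(S(S(add(add(SZ, SSSZ), Z))))
  step 12: S(S(S(add(S(add(Z, SSSZ)), Z))))
  step 13: S(S(S(S(add(add(Z, SSSZ), Z)))))
  step 14: S(S(S(S(add(SSSZ, Z)))))
  step 15: S(S(S(S(S(add(SSZ, Z))))))
  step 16: S(S(S(S(S(S(add(SZ, Z)))))))
  step 17: S(S(S(S(S(S(S(add(Z, Z))))))))
  step 18: S^7(Z)

Term B:
  start: mul(add(mul(SZ, SZ), mul(SSZ, Z)), add(SZ, mul(SZ, Z)))
  step 1: mul(add(add(SZ, mul(Z, SZ)), mul(SSZ, Z)), add(SZ, mul(SZ, Z)))
  step 2: mul(add(S(add(Z, mul(Z, SZ))), mul(SSZ, Z)), add(SZ, mul(SZ, Z)))
  step 3: mul(S(add(add(Z, mul(Z, SZ)), mul(SSZ, Z))), add(SZ, mul(SZ, Z)))
  step 4: add(add(SZ, mul(SZ, Z)), mul(add(add(Z, mul(Z, SZ)), mul(SSZ, Z)), add(SZ, mul(SZ, Z))))
  step 5: add(S(add(Z, mul(SZ, Z))), mul(add(add(Z, mul(Z, SZ)), mul(SSZ, Z)), add(SZ, mul(SZ, Z))))
  step 6: S(add(add(Z, mul(SZ, Z)), mul(add(add(Z, mul(Z, SZ)), mul(SSZ, Z)), add(SZ, mul(SZ, Z)))))
  step 7: S(add(mul(SZ, Z), mul(add(add(Z, mul(Z, SZ)), mul(SSZ, Z)), add(SZ, mul(SZ, Z)))))
  step 8: S(add(add(Z, mul(Z, Z)), mul(add(add(Z, mul(Z, SZ)), mul(SSZ, Z)), add(SZ, mul(SZ, Z)))))
  step 9: S(add(mul(Z, Z), mul(add(add(Z, mul(Z, SZ)), mul(SSZ, Z)), add(SZ, mul(SZ, Z)))))
  step 10: S(add(Z, mul(add(add(Z, mul(Z, SZ)), mul(SSZ, Z)), add(SZ, mul(SZ, Z)))))
  step 11: S(mul(add(add(Z, mul(Z, SZ)), mul(SSZ, Z)), add(SZ, mul(SZ, Z))))
  step 12: S(mul(add(mul(Z, SZ), mul(SSZ, Z)), add(SZ, mul(SZ, Z))))
  step 13: S(mul(add(Z, mul(SSZ, Z)), add(SZ, mul(SZ, Z))))
  step 14: S(mul(mul(SSZ, Z), add(SZ, mul(SZ, Z))))
  step 15: S(mul(add(Z, mul(SZ, Z)), add(SZ, mul(SZ, Z))))
  step 16: S(mul(mul(SZ, Z), add(SZ, mul(SZ, Z))))
  step 17: S(mul(add(Z, mul(Z, Z)), add(SZ, mul(SZ, Z))))
  step 18: S(mul(mul(Z, Z), add(SZ, mul(SZ, Z))))
  step 19: S(mul(Z, add(SZ, mul(SZ, Z))))
  step 20: SZ

Answer: DIFFERENT — A ⇓ S^7(Z), B ⇓ SZ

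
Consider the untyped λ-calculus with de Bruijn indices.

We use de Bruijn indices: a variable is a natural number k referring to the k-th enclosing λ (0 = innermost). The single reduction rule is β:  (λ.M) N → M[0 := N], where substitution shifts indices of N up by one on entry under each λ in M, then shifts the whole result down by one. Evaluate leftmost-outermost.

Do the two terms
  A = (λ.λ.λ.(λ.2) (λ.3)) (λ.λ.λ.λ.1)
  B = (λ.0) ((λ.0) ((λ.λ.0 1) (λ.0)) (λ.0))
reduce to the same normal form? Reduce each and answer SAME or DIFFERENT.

Term A:
  start: (λ.λ.λ.(λ.2) (λ.3)) (λ.λ.λ.λ.1)
  [1] λ.λ.(λ.2) (λ.λ.λ.λ.λ.1)
  [2] λ.λ.1

Term B:
  start: (λ.0) ((λ.0) ((λ.λ.0 1) (λ.0)) (λ.0))
  [1] (λ.0) ((λ.λ.0 1) (λ.0)) (λ.0)
  [2] (λ.λ.0 1) (λ.0) (λ.0)
  [3] (λ.0 (λ.0)) (λ.0)
  [4] (λ.0) (λ.0)
  [5] λ.0

Answer: DIFFERENT — A ⇓ λ.λ.1, B ⇓ λ.0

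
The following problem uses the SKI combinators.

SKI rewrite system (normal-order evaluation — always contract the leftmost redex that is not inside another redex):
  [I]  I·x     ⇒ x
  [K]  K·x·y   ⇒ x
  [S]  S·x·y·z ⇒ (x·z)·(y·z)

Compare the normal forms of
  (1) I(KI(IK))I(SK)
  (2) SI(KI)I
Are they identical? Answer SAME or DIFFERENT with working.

Term A:
  start: I(KI(IK))I(SK)
  →1  KI(IK)I(SK)
  →2  II(SK)
  →3  I(SK)
  →4  SK

Term B:
  start: SI(KI)I
  →1  II(KII)
  →2  I(KII)
  →3  KII
  →4  I

Answer: DIFFERENT — A ⇓ SK, B ⇓ I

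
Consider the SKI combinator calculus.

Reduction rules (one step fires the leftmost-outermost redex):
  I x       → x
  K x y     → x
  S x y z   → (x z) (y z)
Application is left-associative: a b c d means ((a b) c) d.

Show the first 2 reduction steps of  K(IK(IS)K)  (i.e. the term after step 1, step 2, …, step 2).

  start: K(IK(IS)K)
  →1  K(K(IS)K)
  →2  K(IS)

Answer: after 2 steps: K(IS)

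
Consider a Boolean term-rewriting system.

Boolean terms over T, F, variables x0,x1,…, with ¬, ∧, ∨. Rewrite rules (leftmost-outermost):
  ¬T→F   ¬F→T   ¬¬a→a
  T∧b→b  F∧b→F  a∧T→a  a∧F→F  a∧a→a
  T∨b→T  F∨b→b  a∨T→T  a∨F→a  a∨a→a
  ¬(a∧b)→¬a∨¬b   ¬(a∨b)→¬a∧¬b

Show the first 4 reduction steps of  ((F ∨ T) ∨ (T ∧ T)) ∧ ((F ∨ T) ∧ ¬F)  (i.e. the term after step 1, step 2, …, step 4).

  start: ((F ∨ T) ∨ (T ∧ T)) ∧ ((F ∨ T) ∧ ¬F)
  [1] (T ∨ (T ∧ T)) ∧ ((F ∨ T) ∧ ¬F)
  [2] T ∧ ((F ∨ T) ∧ ¬F)
  [3] (F ∨ T) ∧ ¬F
  [4] T ∧ ¬F

Answer: after 4 steps: T ∧ ¬F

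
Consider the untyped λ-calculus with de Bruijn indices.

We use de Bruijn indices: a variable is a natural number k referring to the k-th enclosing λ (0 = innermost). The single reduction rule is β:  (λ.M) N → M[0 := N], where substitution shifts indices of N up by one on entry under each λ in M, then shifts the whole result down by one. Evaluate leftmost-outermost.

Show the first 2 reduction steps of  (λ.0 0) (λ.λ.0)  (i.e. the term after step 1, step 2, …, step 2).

  start: (λ.0 0) (λ.λ.0)
  [1] (λ.λ.0) (λ.λ.0)
  [2] λ.0

Answer: after 2 steps: λ.0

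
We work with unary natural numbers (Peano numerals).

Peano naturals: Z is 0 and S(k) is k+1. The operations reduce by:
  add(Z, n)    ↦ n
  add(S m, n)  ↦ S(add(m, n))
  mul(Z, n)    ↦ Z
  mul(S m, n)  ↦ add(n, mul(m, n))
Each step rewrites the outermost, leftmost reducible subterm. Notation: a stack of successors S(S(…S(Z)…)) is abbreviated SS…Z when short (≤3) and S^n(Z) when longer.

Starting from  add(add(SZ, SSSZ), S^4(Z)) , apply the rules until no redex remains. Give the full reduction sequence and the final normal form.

Answer: normal form = S^8(Z)  (in 7 steps)

Reduction:
  start: add(add(SZ, SSSZ), S^4(Z))
  →1  add(S(add(Z, SSSZ)), S^4(Z))
  →2  S(add(add(Z, SSSZ), S^4(Z)))
  →3  S(add(SSSZ, S^4(Z)))
  →4  S(S(add(SSZ, S^4(Z))))
  →5  S(S(S(add(SZ, S^4(Z)))))
  →6  S(S(S(S(add(Z, S^4(Z))))))
  →7  S^8(Z)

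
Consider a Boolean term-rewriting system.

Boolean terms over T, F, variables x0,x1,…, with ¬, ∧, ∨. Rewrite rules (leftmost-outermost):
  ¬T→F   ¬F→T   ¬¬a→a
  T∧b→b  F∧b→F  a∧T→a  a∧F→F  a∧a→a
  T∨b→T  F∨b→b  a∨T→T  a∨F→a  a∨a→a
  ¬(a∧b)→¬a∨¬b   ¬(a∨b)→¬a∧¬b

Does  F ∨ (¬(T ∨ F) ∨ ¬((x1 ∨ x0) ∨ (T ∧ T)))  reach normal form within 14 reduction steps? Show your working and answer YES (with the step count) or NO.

Answer: YES — reaches normal form F in 11 ≤ 14 steps

Reduction:
  start: F ∨ (¬(T ∨ F) ∨ ¬((x1 ∨ x0) ∨ (T ∧ T)))
  →1  ¬(T ∨ F) ∨ ¬((x1 ∨ x0) ∨ (T ∧ T))
  →2  (¬T ∧ ¬F) ∨ ¬((x1 ∨ x0) ∨ (T ∧ T))
  →3  (F ∧ ¬F) ∨ ¬((x1 ∨ x0) ∨ (T ∧ T))
  →4  F ∨ ¬((x1 ∨ x0) ∨ (T ∧ T))
  →5  ¬((x1 ∨ x0) ∨ (T ∧ T))
  →6  ¬(x1 ∨ x0) ∧ ¬(T ∧ T)
  →7  (¬x1 ∧ ¬x0) ∧ ¬(T ∧ T)
  →8  (¬x1 ∧ ¬x0) ∧ (¬T ∨ ¬T)
  →9  (¬x1 ∧ ¬x0) ∧ ¬T
  →10  (¬x1 ∧ ¬x0) ∧ F
  →11  F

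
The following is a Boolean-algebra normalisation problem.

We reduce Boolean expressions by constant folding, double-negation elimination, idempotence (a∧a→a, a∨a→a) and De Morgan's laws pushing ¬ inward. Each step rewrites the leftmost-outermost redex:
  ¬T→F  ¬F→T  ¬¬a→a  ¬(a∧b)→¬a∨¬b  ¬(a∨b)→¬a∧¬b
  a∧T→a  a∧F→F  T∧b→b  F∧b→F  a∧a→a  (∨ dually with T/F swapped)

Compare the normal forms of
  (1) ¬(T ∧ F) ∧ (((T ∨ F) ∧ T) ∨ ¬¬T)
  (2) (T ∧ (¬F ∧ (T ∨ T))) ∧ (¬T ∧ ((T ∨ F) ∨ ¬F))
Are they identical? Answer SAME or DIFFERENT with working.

Term A:
  start: ¬(T ∧ F) ∧ (((T ∨ F) ∧ T) ∨ ¬¬T)
  step 1: (¬T ∨ ¬F) ∧ (((T ∨ F) ∧ T) ∨ ¬¬T)
  step 2: (F ∨ ¬F) ∧ (((T ∨ F) ∧ T) ∨ ¬¬T)
  step 3: ¬F ∧ (((T ∨ F) ∧ T) ∨ ¬¬T)
  step 4: T ∧ (((T ∨ F) ∧ T) ∨ ¬¬T)
  step 5: ((T ∨ F) ∧ T) ∨ ¬¬T
  step 6: (T ∨ F) ∨ ¬¬T
  step 7: T ∨ ¬¬T
  step 8: T

Term B:
  start: (T ∧ (¬F ∧ (T ∨ T))) ∧ (¬T ∧ ((T ∨ F) ∨ ¬F))
  step 1: (¬F ∧ (T ∨ T)) ∧ (¬T ∧ ((T ∨ F) ∨ ¬F))
  step 2: (T ∧ (T ∨ T)) ∧ (¬T ∧ ((T ∨ F) ∨ ¬F))
  step 3: (T ∨ T) ∧ (¬T ∧ ((T ∨ F) ∨ ¬F))
  step 4: T ∧ (¬T ∧ ((T ∨ F) ∨ ¬F))
  step 5: ¬T ∧ ((T ∨ F) ∨ ¬F)
  step 6: F ∧ ((T ∨ F) ∨ ¬F)
  step 7: F

Answer: DIFFERENT — A ⇓ T, B ⇓ F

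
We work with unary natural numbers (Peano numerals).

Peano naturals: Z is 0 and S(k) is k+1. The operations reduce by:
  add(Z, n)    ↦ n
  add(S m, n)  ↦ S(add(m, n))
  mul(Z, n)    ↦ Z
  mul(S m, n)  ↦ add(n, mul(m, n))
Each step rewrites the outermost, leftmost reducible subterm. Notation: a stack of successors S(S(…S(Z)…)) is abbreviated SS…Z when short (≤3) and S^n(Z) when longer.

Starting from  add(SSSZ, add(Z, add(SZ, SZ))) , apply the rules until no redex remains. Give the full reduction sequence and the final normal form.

Answer: normal form = S^5(Z)  (in 7 steps)

Working:
  start: add(SSSZ, add(Z, add(SZ, SZ)))
  →1  S(add(SSZ, add(Z, add(SZ, SZ))))
  →2  S(S(add(SZ, add(Z, add(SZ, SZ)))))
  →3  S(S(S(add(Z, add(Z, add(SZ, SZ))))))
  →4  S(S(S(add(Z, add(SZ, SZ)))))
  →5  S(S(S(add(SZ, SZ))))
  →6  S(S(S(S(add(Z, SZ)))))
  →7  S^5(Z)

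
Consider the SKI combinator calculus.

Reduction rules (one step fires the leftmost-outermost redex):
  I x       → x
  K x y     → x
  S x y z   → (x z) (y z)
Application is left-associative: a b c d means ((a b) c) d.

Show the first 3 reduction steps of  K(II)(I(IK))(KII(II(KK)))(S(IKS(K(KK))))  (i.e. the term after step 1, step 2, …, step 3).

Answer: after 3 steps: KII(II(KK))(S(IKS(K(KK))))

Working:
  start: K(II)(I(IK))(KII(II(KK)))(S(IKS(K(KK))))
  step 1: II(KII(II(KK)))(S(IKS(K(KK))))
  step 2: I(KII(II(KK)))(S(IKS(K(KK))))
  step 3: KII(II(KK))(S(IKS(K(KK))))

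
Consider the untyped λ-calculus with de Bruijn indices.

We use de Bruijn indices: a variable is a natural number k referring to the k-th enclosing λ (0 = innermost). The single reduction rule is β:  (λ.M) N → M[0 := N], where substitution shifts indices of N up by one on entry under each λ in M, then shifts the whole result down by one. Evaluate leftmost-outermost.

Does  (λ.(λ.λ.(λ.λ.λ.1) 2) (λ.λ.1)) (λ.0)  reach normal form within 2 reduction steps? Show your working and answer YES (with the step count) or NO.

  start: (λ.(λ.λ.(λ.λ.λ.1) 2) (λ.λ.1)) (λ.0)
  step 1: (λ.λ.(λ.λ.λ.1) (λ.0)) (λ.λ.1)
  step 2: λ.(λ.λ.λ.1) (λ.0)

Answer: NO — after 2 steps the term is λ.(λ.λ.λ.1) (λ.0), not yet normal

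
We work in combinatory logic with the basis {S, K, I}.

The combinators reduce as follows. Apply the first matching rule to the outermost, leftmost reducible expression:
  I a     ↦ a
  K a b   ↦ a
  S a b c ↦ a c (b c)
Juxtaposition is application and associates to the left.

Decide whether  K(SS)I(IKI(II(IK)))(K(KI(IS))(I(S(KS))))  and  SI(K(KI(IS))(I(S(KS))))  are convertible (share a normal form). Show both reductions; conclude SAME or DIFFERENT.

Answer: SAME — A ⇓ SII, B ⇓ SII

Derivation:
Term A:
  start: K(SS)I(IKI(II(IK)))(K(KI(IS))(I(S(KS))))
  →1  SS(IKI(II(IK)))(K(KI(IS))(I(S(KS))))
  →2  S(K(KI(IS))(I(S(KS))))(IKI(II(IK))(K(KI(IS))(I(S(KS)))))
  →3  S(KI(IS))(IKI(II(IK))(K(KI(IS))(I(S(KS)))))
  →4  SI(IKI(II(IK))(K(KI(IS))(I(S(KS)))))
  →5  SI(KI(II(IK))(K(KI(IS))(I(S(KS)))))
  →6  SI(I(K(KI(IS))(I(S(KS)))))
  →7  SI(K(KI(IS))(I(S(KS))))
  →8  SI(KI(IS))
  →9  SII

Term B:
  start: SI(K(KI(IS))(I(S(KS))))
  →1  SI(KI(IS))
  →2  SII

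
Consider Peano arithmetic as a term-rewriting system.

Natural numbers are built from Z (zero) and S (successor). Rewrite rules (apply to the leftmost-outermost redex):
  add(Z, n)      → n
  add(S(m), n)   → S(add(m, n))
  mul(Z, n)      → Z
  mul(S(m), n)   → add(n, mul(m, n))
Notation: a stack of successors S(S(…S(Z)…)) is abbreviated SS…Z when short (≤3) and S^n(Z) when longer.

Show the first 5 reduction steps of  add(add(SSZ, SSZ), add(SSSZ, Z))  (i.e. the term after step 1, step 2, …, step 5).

  start: add(add(SSZ, SSZ), add(SSSZ, Z))
  [1] add(S(add(SZ, SSZ)), add(SSSZ, Z))
  [2] S(add(add(SZ, SSZ), add(SSSZ, Z)))
  [3] S(add(S(add(Z, SSZ)), add(SSSZ, Z)))
  [4] S(S(add(add(Z, SSZ), add(SSSZ, Z))))
  [5] S(S(add(SSZ, add(SSSZ, Z))))

Answer: after 5 steps: S(S(add(SSZ, add(SSSZ, Z))))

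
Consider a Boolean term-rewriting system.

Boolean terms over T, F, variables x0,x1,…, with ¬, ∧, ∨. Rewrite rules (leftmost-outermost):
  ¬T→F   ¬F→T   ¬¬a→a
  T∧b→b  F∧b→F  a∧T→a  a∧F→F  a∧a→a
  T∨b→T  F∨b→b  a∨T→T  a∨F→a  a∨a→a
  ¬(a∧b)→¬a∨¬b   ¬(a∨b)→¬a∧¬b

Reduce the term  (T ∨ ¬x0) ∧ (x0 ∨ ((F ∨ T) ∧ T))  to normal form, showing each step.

  start: (T ∨ ¬x0) ∧ (x0 ∨ ((F ∨ T) ∧ T))
  [1] T ∧ (x0 ∨ ((F ∨ T) ∧ T))
  [2] x0 ∨ ((F ∨ T) ∧ T)
  [3] x0 ∨ (F ∨ T)
  [4] x0 ∨ T
  [5] T

Answer: normal form = T  (in 5 steps)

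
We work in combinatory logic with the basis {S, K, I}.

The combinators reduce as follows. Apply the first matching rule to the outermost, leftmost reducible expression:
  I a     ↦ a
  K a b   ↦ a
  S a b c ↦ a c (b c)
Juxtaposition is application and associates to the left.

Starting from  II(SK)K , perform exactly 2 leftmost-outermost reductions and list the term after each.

  start: II(SK)K
  [1] I(SK)K
  [2] SKK

Answer: after 2 steps: SKK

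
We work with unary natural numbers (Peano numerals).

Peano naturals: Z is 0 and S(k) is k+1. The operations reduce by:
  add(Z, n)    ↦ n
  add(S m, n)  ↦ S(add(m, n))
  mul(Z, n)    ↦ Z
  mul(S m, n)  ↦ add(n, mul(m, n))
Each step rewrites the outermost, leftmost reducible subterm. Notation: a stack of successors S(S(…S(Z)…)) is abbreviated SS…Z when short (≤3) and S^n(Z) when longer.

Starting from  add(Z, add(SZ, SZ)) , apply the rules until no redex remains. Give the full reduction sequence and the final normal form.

  start: add(Z, add(SZ, SZ))
  [1] add(SZ, SZ)
  [2] S(add(Z, SZ))
  [3] SSZ

Answer: normal form = SSZ  (in 3 steps)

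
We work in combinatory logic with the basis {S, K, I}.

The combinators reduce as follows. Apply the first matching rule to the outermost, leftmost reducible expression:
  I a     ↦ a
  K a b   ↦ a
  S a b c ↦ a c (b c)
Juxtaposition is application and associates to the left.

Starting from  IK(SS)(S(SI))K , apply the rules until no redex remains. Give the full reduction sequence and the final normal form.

  start: IK(SS)(S(SI))K
  [1] K(SS)(S(SI))K
  [2] SSK

Answer: normal form = SSK  (in 2 steps)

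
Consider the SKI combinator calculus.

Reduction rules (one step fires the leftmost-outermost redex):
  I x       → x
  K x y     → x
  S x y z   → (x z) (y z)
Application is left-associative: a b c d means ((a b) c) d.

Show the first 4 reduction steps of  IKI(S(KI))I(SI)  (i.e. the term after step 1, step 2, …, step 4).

Answer: after 4 steps: SI

Reduction:
  start: IKI(S(KI))I(SI)
  →1  KI(S(KI))I(SI)
  →2  II(SI)
  →3  I(SI)
  →4  SI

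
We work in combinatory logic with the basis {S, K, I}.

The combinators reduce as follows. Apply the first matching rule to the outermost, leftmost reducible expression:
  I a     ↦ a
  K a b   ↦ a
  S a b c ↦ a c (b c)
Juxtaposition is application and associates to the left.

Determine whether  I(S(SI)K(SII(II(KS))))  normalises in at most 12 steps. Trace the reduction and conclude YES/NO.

  start: I(S(SI)K(SII(II(KS))))
  →1  S(SI)K(SII(II(KS)))
  →2  SI(SII(II(KS)))(K(SII(II(KS))))
  →3  I(K(SII(II(KS))))(SII(II(KS))(K(SII(II(KS)))))
  →4  K(SII(II(KS)))(SII(II(KS))(K(SII(II(KS)))))
  →5  SII(II(KS))
  →6  I(II(KS))(I(II(KS)))
  →7  II(KS)(I(II(KS)))
  →8  I(KS)(I(II(KS)))
  →9  KS(I(II(KS)))
  →10  S

Answer: YES — reaches normal form S in 10 ≤ 12 steps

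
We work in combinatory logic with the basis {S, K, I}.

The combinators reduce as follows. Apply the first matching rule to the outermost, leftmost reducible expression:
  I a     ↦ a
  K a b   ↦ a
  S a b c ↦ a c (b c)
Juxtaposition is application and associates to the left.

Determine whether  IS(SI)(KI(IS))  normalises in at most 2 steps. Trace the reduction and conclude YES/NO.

Answer: YES — reaches normal form S(SI)I in 2 ≤ 2 steps

Working:
  start: IS(SI)(KI(IS))
  →1  S(SI)(KI(IS))
  →2  S(SI)I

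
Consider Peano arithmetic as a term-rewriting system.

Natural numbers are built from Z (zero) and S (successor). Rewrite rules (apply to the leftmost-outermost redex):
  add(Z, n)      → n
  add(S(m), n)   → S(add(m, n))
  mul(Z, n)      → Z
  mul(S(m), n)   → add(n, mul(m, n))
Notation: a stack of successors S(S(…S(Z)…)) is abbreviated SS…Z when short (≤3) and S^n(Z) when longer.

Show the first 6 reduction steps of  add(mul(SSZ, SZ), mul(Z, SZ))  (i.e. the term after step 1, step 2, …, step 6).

  start: add(mul(SSZ, SZ), mul(Z, SZ))
  step 1: add(add(SZ, mul(SZ, SZ)), mul(Z, SZ))
  step 2: add(S(add(Z, mul(SZ, SZ))), mul(Z, SZ))
  step 3: S(add(add(Z, mul(SZ, SZ)), mul(Z, SZ)))
  step 4: S(add(mul(SZ, SZ), mul(Z, SZ)))
  step 5: S(add(add(SZ, mul(Z, SZ)), mul(Z, SZ)))
  step 6: S(add(S(add(Z, mul(Z, SZ))), mul(Z, SZ)))

Answer: after 6 steps: S(add(S(add(Z, mul(Z, SZ))), mul(Z, SZ)))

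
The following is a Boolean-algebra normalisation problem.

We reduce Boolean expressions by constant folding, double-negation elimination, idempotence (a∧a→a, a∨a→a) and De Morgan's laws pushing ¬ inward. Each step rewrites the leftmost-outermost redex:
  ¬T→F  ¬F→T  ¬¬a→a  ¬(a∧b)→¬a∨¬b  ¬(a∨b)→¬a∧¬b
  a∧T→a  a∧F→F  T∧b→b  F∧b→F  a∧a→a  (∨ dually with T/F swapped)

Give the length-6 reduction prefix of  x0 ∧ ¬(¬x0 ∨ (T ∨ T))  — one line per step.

Answer: after 6 steps: x0 ∧ F

Derivation:
  start: x0 ∧ ¬(¬x0 ∨ (T ∨ T))
  [1] x0 ∧ (¬¬x0 ∧ ¬(T ∨ T))
  [2] x0 ∧ (x0 ∧ ¬(T ∨ T))
  [3] x0 ∧ (x0 ∧ (¬T ∧ ¬T))
  [4] x0 ∧ (x0 ∧ ¬T)
  [5] x0 ∧ (x0 ∧ F)
  [6] x0 ∧ F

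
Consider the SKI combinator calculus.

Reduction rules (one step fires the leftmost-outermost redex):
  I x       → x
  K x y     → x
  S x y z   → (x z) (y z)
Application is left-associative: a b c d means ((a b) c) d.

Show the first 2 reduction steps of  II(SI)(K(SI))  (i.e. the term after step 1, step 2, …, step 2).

  start: II(SI)(K(SI))
  step 1: I(SI)(K(SI))
  step 2: SI(K(SI))

Answer: after 2 steps: SI(K(SI))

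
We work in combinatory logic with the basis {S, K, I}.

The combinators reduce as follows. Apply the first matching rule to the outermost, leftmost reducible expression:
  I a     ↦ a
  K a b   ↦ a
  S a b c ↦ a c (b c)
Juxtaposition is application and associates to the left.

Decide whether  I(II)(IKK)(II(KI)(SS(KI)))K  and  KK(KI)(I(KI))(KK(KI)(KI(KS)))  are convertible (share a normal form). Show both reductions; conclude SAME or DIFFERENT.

Term A:
  start: I(II)(IKK)(II(KI)(SS(KI)))K
  [1] II(IKK)(II(KI)(SS(KI)))K
  [2] I(IKK)(II(KI)(SS(KI)))K
  [3] IKK(II(KI)(SS(KI)))K
  [4] KK(II(KI)(SS(KI)))K
  [5] KK

Term B:
  start: KK(KI)(I(KI))(KK(KI)(KI(KS)))
  [1] K(I(KI))(KK(KI)(KI(KS)))
  [2] I(KI)
  [3] KI

Answer: DIFFERENT — A ⇓ KK, B ⇓ KI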